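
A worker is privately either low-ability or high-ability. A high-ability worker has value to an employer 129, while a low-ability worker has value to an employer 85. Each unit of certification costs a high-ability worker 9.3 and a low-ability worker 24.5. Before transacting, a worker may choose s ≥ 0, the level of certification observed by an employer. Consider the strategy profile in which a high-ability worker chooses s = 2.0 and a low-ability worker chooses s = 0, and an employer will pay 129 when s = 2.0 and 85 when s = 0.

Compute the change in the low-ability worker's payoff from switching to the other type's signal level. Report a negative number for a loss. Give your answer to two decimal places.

-5.00

Playing s = 0 the low-ability worker receives 85.
Deviating to s = 2.0 brings payment 129 at cost 24.5 × 2.0 = 49, netting 80.
Gain from deviating: 80 − 85 = -5.00.
The gain is negative, so the low-ability type's incentive-compatibility constraint is satisfied.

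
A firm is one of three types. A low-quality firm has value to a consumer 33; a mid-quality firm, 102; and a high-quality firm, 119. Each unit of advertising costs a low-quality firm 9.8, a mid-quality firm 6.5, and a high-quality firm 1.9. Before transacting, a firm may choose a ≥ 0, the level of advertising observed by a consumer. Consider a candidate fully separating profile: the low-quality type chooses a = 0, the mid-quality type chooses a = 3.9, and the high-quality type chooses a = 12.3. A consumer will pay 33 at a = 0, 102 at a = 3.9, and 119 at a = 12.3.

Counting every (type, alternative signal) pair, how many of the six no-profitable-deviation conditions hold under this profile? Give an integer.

5

Low-quality (own payoff 33): to a=3.9 gives 102 − 9.8×3.9 = 63.78 → profitable ✗; to a=12.3 gives 119 − 9.8×12.3 = -1.54 → no gain ✓.
High-quality (own payoff 119 − 1.9×12.3 = 95.63): to a=0 gives 33 → no gain ✓; to a=3.9 gives 102 − 1.9×3.9 = 94.59 → no gain ✓.
Mid-quality (own payoff 102 − 6.5×3.9 = 76.65): to a=0 gives 33 → no gain ✓; to a=12.3 gives 119 − 6.5×12.3 = 39.05 → no gain ✓.
5 of the 6 constraints hold; not an equilibrium.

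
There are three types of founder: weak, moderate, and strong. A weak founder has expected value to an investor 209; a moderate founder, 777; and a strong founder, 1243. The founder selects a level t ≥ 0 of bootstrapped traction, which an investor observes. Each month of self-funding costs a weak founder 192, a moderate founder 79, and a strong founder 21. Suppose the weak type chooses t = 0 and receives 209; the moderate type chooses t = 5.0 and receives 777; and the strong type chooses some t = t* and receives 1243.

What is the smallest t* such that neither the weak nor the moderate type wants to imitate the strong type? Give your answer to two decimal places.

Weak type (on-path payoff 209) won't mimic when 209 ≥ 1243 − 192·t*, i.e. t* ≥ 5.39.
Moderate type (on-path payoff 777 − 79×5.0 = 382) won't mimic when 382 ≥ 1243 − 79·t*, i.e. t* ≥ 10.90.
Both must hold, so t* = max(5.39, 10.90) = 10.90. The moderate type's constraint binds.

10.90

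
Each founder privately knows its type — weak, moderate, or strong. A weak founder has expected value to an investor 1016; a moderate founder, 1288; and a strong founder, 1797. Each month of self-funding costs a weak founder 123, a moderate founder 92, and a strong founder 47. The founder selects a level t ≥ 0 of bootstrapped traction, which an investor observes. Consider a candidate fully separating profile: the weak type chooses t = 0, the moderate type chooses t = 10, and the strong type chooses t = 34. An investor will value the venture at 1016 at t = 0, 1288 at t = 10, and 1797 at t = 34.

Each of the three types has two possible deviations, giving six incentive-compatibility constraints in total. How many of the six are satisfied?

3

Weak (own payoff 1016): to t=10 gives 1288 − 123×10 = 58 → no gain ✓; to t=34 gives 1797 − 123×34 = -2385 → no gain ✓.
Moderate (own payoff 1288 − 92×10 = 368): to t=0 gives 1016 → profitable ✗; to t=34 gives 1797 − 92×34 = -1331 → no gain ✓.
Strong (own payoff 1797 − 47×34 = 199): to t=0 gives 1016 → profitable ✗; to t=10 gives 1288 − 47×10 = 818 → profitable ✗.
3 of the 6 constraints hold; not an equilibrium.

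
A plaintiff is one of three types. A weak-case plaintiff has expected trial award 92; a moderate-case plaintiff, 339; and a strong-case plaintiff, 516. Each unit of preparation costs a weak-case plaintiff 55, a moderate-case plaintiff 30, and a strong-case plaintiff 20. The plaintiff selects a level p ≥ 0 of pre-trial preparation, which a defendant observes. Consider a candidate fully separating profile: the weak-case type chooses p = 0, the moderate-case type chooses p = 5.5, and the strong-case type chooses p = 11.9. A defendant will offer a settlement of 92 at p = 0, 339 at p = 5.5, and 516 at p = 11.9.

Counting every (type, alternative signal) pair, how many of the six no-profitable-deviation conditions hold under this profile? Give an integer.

Strong-case (own payoff 516 − 20×11.9 = 278): to p=0 gives 92 → no gain ✓; to p=5.5 gives 339 − 20×5.5 = 229 → no gain ✓.
Weak-case (own payoff 92): to p=5.5 gives 339 − 55×5.5 = 36.5 → no gain ✓; to p=11.9 gives 516 − 55×11.9 = -138.5 → no gain ✓.
Moderate-case (own payoff 339 − 30×5.5 = 174): to p=0 gives 92 → no gain ✓; to p=11.9 gives 516 − 30×11.9 = 159 → no gain ✓.
6 of the 6 constraints hold; this profile is a separating equilibrium.

6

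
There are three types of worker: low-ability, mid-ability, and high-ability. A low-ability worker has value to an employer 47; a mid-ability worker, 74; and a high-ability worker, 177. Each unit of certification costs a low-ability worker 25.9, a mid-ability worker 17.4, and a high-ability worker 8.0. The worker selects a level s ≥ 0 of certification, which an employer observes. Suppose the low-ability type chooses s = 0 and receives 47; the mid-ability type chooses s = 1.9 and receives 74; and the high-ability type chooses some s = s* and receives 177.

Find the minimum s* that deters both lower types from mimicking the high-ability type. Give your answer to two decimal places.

7.82

Mid-ability type (on-path payoff 74 − 17.4×1.9 = 40.94) won't mimic when 40.94 ≥ 177 − 17.4·s*, i.e. s* ≥ 7.82.
Low-ability type (on-path payoff 47) won't mimic when 47 ≥ 177 − 25.9·s*, i.e. s* ≥ 5.02.
Both must hold, so s* = max(5.02, 7.82) = 7.82. The mid-ability type's constraint binds.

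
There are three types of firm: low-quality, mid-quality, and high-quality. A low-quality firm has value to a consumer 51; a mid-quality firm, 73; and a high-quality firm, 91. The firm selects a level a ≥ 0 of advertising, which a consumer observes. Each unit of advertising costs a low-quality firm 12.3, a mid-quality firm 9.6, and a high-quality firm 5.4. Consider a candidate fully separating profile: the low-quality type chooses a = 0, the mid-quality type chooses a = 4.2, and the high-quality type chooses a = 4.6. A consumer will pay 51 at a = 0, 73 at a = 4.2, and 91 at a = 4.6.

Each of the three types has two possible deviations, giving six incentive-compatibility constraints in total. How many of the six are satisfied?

4

High-quality (own payoff 91 − 5.4×4.6 = 66.16): to a=0 gives 51 → no gain ✓; to a=4.2 gives 73 − 5.4×4.2 = 50.32 → no gain ✓.
Low-quality (own payoff 51): to a=4.2 gives 73 − 12.3×4.2 = 21.34 → no gain ✓; to a=4.6 gives 91 − 12.3×4.6 = 34.42 → no gain ✓.
Mid-quality (own payoff 73 − 9.6×4.2 = 32.68): to a=0 gives 51 → profitable ✗; to a=4.6 gives 91 − 9.6×4.6 = 46.84 → profitable ✗.
4 of the 6 constraints hold; not an equilibrium.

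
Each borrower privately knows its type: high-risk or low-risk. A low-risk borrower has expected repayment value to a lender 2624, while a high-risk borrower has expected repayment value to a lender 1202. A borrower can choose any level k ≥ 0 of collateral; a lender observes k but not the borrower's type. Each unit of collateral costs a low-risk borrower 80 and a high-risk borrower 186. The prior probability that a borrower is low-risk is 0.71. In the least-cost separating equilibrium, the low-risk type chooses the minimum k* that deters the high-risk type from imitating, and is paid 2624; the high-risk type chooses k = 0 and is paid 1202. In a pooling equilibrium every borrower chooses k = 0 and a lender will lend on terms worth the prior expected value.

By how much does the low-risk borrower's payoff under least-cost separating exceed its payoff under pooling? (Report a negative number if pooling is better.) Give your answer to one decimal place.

Least-cost separating signal: k* solves 1202 = 2624 − 186·k*, so k* = (2624 − 1202)/186 ≈ 7.6452.
Low-risk type's separating payoff: 2624 − 80 × k* = 2624 − 80 × (2624 − 1202)/186 = 2624 − 113760/186 ≈ 2012.387.
Pooling payoff: 0.71 × 2624 + 0.29 × 1202 = 2211.62.
Difference: 2012.387 − 2211.62 = -199.233, i.e. -199.2 to one decimal place.
The low-risk type would prefer the pooling outcome.

-199.2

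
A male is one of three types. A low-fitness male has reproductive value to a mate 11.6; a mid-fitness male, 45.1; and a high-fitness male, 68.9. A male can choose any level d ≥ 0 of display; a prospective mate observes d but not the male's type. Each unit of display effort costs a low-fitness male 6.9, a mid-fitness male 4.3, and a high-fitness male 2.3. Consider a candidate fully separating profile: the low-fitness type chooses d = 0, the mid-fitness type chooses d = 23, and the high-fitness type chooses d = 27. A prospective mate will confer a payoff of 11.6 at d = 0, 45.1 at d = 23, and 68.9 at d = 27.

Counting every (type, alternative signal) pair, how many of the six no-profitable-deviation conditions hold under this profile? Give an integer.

3

Mid-fitness (own payoff 45.1 − 4.3×23 = -53.8): to d=0 gives 11.6 → profitable ✗; to d=27 gives 68.9 − 4.3×27 = -47.2 → profitable ✗.
Low-fitness (own payoff 11.6): to d=23 gives 45.1 − 6.9×23 = -113.6 → no gain ✓; to d=27 gives 68.9 − 6.9×27 = -117.4 → no gain ✓.
High-fitness (own payoff 68.9 − 2.3×27 = 6.8): to d=0 gives 11.6 → profitable ✗; to d=23 gives 45.1 − 2.3×23 = -7.8 → no gain ✓.
3 of the 6 constraints hold; not an equilibrium.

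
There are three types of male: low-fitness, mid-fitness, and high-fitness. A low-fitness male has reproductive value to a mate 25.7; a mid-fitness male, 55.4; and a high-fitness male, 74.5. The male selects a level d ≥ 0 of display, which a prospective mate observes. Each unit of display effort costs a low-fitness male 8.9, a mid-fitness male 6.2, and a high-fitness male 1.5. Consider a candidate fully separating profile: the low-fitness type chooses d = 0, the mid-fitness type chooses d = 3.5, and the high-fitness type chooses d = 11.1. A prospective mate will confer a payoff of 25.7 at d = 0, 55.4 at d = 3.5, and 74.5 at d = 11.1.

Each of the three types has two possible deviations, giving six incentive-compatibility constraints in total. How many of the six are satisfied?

Low-fitness (own payoff 25.7): to d=3.5 gives 55.4 − 8.9×3.5 = 24.25 → no gain ✓; to d=11.1 gives 74.5 − 8.9×11.1 = -24.29 → no gain ✓.
High-fitness (own payoff 74.5 − 1.5×11.1 = 57.85): to d=0 gives 25.7 → no gain ✓; to d=3.5 gives 55.4 − 1.5×3.5 = 50.15 → no gain ✓.
Mid-fitness (own payoff 55.4 − 6.2×3.5 = 33.7): to d=0 gives 25.7 → no gain ✓; to d=11.1 gives 74.5 − 6.2×11.1 = 5.68 → no gain ✓.
6 of the 6 constraints hold; this profile is a separating equilibrium.

6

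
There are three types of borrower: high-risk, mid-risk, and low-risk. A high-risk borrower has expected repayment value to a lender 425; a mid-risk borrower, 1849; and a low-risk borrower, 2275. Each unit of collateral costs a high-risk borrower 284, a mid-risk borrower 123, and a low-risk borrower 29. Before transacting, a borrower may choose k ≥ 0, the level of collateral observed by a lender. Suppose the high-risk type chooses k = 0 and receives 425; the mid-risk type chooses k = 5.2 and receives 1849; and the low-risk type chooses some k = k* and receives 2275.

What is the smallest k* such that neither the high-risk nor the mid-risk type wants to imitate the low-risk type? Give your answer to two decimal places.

High-risk type (on-path payoff 425) won't mimic when 425 ≥ 2275 − 284·k*, i.e. k* ≥ 6.51.
Mid-risk type (on-path payoff 1849 − 123×5.2 = 1209.4) won't mimic when 1209.4 ≥ 2275 − 123·k*, i.e. k* ≥ 8.66.
Both must hold, so k* = max(6.51, 8.66) = 8.66. The mid-risk type's constraint binds.

8.66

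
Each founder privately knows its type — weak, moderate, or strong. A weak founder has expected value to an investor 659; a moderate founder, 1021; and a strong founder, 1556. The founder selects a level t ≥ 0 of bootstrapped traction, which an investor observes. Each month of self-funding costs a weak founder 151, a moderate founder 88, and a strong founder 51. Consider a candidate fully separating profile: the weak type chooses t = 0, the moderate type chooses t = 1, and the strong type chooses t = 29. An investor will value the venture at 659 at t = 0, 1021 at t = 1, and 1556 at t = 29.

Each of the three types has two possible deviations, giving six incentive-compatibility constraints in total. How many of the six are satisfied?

Strong (own payoff 1556 − 51×29 = 77): to t=0 gives 659 → profitable ✗; to t=1 gives 1021 − 51×1 = 970 → profitable ✗.
Moderate (own payoff 1021 − 88×1 = 933): to t=0 gives 659 → no gain ✓; to t=29 gives 1556 − 88×29 = -996 → no gain ✓.
Weak (own payoff 659): to t=1 gives 1021 − 151×1 = 870 → profitable ✗; to t=29 gives 1556 − 151×29 = -2823 → no gain ✓.
3 of the 6 constraints hold; not an equilibrium.

3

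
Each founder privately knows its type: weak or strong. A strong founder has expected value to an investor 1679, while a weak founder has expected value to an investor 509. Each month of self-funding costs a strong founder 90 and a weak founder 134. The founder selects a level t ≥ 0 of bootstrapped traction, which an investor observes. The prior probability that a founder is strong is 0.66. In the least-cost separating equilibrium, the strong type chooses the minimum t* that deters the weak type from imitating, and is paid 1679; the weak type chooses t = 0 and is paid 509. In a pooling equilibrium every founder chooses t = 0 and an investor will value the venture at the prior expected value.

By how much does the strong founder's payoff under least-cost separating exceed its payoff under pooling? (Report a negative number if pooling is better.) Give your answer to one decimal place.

-388.0

Least-cost separating signal: t* solves 509 = 1679 − 134·t*, so t* = (1679 − 509)/134 ≈ 8.7313.
Strong type's separating payoff: 1679 − 90 × t* = 1679 − 90 × (1679 − 509)/134 = 1679 − 105300/134 ≈ 893.179.
Pooling payoff: 0.66 × 1679 + 0.34 × 509 = 1281.2.
Difference: 893.179 − 1281.2 = -388.021, i.e. -388.0 to one decimal place.
The strong type would prefer the pooling outcome.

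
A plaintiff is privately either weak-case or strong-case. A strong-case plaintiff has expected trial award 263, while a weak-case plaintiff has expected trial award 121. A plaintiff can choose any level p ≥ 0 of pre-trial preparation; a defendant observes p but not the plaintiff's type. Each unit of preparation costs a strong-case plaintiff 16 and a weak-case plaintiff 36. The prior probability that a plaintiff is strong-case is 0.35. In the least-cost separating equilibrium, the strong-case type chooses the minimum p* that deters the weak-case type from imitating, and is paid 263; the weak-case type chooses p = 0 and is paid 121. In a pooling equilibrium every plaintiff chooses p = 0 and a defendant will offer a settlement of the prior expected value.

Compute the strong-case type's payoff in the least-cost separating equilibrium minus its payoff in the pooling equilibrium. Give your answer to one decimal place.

Least-cost separating signal: p* solves 121 = 263 − 36·p*, so p* = (263 − 121)/36 ≈ 3.9444.
Strong-case type's separating payoff: 263 − 16 × p* = 263 − 16 × (263 − 121)/36 = 263 − 2272/36 ≈ 199.889.
Pooling payoff: 0.35 × 263 + 0.65 × 121 = 170.7.
Difference: 199.889 − 170.7 = 29.189, i.e. 29.2 to one decimal place.
The strong-case type prefers to separate.

29.2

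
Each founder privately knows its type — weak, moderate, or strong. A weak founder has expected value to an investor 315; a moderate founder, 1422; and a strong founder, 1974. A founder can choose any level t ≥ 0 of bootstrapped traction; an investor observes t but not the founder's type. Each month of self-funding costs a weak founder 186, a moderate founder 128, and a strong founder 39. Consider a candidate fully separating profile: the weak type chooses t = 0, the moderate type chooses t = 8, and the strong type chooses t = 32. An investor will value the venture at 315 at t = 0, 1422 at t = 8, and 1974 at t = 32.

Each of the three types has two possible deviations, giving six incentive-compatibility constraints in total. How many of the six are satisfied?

5

Moderate (own payoff 1422 − 128×8 = 398): to t=0 gives 315 → no gain ✓; to t=32 gives 1974 − 128×32 = -2122 → no gain ✓.
Strong (own payoff 1974 − 39×32 = 726): to t=0 gives 315 → no gain ✓; to t=8 gives 1422 − 39×8 = 1110 → profitable ✗.
Weak (own payoff 315): to t=8 gives 1422 − 186×8 = -66 → no gain ✓; to t=32 gives 1974 − 186×32 = -3978 → no gain ✓.
5 of the 6 constraints hold; not an equilibrium.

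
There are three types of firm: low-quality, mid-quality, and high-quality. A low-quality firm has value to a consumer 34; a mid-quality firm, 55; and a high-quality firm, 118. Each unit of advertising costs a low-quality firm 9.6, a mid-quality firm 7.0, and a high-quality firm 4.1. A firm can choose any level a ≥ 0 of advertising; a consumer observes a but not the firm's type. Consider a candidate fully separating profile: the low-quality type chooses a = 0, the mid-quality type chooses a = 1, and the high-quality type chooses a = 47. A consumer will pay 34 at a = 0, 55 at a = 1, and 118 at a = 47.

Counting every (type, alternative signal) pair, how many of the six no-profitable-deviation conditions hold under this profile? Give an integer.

3

Mid-quality (own payoff 55 − 7.0×1 = 48): to a=0 gives 34 → no gain ✓; to a=47 gives 118 − 7.0×47 = -211 → no gain ✓.
Low-quality (own payoff 34): to a=1 gives 55 − 9.6×1 = 45.4 → profitable ✗; to a=47 gives 118 − 9.6×47 = -333.2 → no gain ✓.
High-quality (own payoff 118 − 4.1×47 = -74.7): to a=0 gives 34 → profitable ✗; to a=1 gives 55 − 4.1×1 = 50.9 → profitable ✗.
3 of the 6 constraints hold; not an equilibrium.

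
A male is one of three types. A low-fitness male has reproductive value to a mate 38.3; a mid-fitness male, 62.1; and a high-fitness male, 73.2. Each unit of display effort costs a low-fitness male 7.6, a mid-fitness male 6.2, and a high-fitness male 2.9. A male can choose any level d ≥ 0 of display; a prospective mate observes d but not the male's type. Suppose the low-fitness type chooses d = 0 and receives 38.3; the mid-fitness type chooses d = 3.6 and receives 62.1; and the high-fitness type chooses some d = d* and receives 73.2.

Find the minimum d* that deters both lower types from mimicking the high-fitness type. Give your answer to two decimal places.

5.39

Low-fitness type (on-path payoff 38.3) won't mimic when 38.3 ≥ 73.2 − 7.6·d*, i.e. d* ≥ 4.59.
Mid-fitness type (on-path payoff 62.1 − 6.2×3.6 = 39.78) won't mimic when 39.78 ≥ 73.2 − 6.2·d*, i.e. d* ≥ 5.39.
Both must hold, so d* = max(4.59, 5.39) = 5.39. The mid-fitness type's constraint binds.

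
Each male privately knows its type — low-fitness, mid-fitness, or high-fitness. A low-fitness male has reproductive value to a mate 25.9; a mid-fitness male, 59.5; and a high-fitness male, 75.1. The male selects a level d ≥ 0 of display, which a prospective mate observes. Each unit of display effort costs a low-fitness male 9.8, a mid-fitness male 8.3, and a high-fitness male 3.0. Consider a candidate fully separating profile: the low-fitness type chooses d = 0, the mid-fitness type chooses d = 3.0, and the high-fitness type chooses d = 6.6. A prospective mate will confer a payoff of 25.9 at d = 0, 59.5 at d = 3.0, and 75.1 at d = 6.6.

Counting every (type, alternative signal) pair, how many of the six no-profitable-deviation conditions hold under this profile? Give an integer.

5

Mid-fitness (own payoff 59.5 − 8.3×3.0 = 34.6): to d=0 gives 25.9 → no gain ✓; to d=6.6 gives 75.1 − 8.3×6.6 = 20.32 → no gain ✓.
Low-fitness (own payoff 25.9): to d=3.0 gives 59.5 − 9.8×3.0 = 30.1 → profitable ✗; to d=6.6 gives 75.1 − 9.8×6.6 = 10.42 → no gain ✓.
High-fitness (own payoff 75.1 − 3.0×6.6 = 55.3): to d=0 gives 25.9 → no gain ✓; to d=3.0 gives 59.5 − 3.0×3.0 = 50.5 → no gain ✓.
5 of the 6 constraints hold; not an equilibrium.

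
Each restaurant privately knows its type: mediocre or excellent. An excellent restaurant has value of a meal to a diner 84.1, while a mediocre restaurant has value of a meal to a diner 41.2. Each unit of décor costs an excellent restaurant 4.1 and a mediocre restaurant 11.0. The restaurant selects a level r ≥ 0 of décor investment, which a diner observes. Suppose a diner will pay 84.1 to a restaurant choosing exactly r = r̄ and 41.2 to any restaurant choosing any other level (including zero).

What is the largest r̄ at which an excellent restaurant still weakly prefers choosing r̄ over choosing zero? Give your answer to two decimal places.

10.46

Choosing r̄ yields the excellent type 84.1 − 4.1·r̄; choosing zero yields 41.2.
The excellent type is indifferent at 84.1 − 4.1·r̄ = 41.2, i.e. r̄ = (84.1 − 41.2) / 4.1 ≈ 10.46.
For any r̄ above 10.46 the excellent type would rather pool at zero, so separation collapses.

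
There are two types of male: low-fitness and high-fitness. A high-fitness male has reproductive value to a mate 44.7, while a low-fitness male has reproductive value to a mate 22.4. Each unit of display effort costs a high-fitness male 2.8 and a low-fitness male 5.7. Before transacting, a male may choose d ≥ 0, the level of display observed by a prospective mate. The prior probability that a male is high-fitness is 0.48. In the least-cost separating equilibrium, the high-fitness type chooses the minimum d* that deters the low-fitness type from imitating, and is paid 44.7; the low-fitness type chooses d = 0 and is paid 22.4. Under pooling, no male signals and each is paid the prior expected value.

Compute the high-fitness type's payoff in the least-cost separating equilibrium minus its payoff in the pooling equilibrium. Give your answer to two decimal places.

Least-cost separating signal: d* solves 22.4 = 44.7 − 5.7·d*, so d* = (44.7 − 22.4)/5.7 ≈ 3.9123.
High-fitness type's separating payoff: 44.7 − 2.8 × d* = 44.7 − 2.8 × (44.7 − 22.4)/5.7 = 44.7 − 62.44/5.7 ≈ 33.7456.
Pooling payoff: 0.48 × 44.7 + 0.52 × 22.4 = 33.104.
Difference: 33.7456 − 33.104 = 0.6416, i.e. 0.64 to two decimal places.
The high-fitness type prefers to separate.

0.64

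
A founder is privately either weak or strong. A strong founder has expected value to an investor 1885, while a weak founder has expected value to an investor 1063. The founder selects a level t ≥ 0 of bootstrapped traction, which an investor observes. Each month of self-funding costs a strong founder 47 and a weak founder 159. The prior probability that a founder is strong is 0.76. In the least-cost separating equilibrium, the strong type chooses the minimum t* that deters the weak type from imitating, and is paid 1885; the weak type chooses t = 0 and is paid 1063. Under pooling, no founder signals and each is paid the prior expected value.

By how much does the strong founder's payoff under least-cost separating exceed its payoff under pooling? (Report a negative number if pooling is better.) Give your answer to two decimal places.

Least-cost separating signal: t* solves 1063 = 1885 − 159·t*, so t* = (1885 − 1063)/159 ≈ 5.1698.
Strong type's separating payoff: 1885 − 47 × t* = 1885 − 47 × (1885 − 1063)/159 = 1885 − 38634/159 ≈ 1642.0189.
Pooling payoff: 0.76 × 1885 + 0.24 × 1063 = 1687.72.
Difference: 1642.0189 − 1687.72 = -45.7011, i.e. -45.70 to two decimal places.
The strong type would prefer the pooling outcome.

-45.70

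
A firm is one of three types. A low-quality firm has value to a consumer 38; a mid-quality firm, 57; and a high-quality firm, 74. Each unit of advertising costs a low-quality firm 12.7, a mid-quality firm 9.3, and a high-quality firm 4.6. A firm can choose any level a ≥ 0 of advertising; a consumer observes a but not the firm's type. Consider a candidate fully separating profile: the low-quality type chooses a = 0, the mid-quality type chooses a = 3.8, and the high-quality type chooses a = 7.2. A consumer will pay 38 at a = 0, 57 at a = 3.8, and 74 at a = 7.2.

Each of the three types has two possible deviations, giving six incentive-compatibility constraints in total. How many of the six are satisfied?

5

Low-quality (own payoff 38): to a=3.8 gives 57 − 12.7×3.8 = 8.74 → no gain ✓; to a=7.2 gives 74 − 12.7×7.2 = -17.44 → no gain ✓.
High-quality (own payoff 74 − 4.6×7.2 = 40.88): to a=0 gives 38 → no gain ✓; to a=3.8 gives 57 − 4.6×3.8 = 39.52 → no gain ✓.
Mid-quality (own payoff 57 − 9.3×3.8 = 21.66): to a=0 gives 38 → profitable ✗; to a=7.2 gives 74 − 9.3×7.2 = 7.04 → no gain ✓.
5 of the 6 constraints hold; not an equilibrium.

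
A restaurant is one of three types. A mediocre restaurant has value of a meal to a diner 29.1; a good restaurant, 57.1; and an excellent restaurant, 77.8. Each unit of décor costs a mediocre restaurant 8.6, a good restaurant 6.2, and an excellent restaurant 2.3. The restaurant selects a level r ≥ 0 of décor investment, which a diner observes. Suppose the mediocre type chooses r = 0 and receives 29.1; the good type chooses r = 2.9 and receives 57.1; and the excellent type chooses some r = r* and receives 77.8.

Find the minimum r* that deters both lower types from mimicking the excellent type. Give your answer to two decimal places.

6.24

Good type (on-path payoff 57.1 − 6.2×2.9 = 39.12) won't mimic when 39.12 ≥ 77.8 − 6.2·r*, i.e. r* ≥ 6.24.
Mediocre type (on-path payoff 29.1) won't mimic when 29.1 ≥ 77.8 − 8.6·r*, i.e. r* ≥ 5.66.
Both must hold, so r* = max(5.66, 6.24) = 6.24. The good type's constraint binds.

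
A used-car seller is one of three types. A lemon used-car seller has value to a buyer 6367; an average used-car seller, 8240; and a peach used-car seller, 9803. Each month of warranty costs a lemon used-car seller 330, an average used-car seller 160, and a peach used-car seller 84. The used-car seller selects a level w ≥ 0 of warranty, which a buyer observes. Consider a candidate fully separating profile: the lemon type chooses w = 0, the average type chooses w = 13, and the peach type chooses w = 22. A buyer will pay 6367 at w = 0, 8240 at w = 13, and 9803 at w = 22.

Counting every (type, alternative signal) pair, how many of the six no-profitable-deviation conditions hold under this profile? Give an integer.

4

Average (own payoff 8240 − 160×13 = 6160): to w=0 gives 6367 → profitable ✗; to w=22 gives 9803 − 160×22 = 6283 → profitable ✗.
Peach (own payoff 9803 − 84×22 = 7955): to w=0 gives 6367 → no gain ✓; to w=13 gives 8240 − 84×13 = 7148 → no gain ✓.
Lemon (own payoff 6367): to w=13 gives 8240 − 330×13 = 3950 → no gain ✓; to w=22 gives 9803 − 330×22 = 2543 → no gain ✓.
4 of the 6 constraints hold; not an equilibrium.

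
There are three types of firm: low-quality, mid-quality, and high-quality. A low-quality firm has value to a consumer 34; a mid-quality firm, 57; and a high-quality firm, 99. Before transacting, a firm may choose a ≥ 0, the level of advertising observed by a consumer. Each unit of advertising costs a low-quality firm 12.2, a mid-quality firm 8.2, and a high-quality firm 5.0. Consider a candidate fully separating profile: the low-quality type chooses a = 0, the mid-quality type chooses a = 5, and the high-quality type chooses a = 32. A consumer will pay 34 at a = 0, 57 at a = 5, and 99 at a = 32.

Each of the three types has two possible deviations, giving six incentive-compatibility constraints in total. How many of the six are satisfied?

Low-quality (own payoff 34): to a=5 gives 57 − 12.2×5 = -4 → no gain ✓; to a=32 gives 99 − 12.2×32 = -291.4 → no gain ✓.
High-quality (own payoff 99 − 5.0×32 = -61): to a=0 gives 34 → profitable ✗; to a=5 gives 57 − 5.0×5 = 32 → profitable ✗.
Mid-quality (own payoff 57 − 8.2×5 = 16): to a=0 gives 34 → profitable ✗; to a=32 gives 99 − 8.2×32 = -163.4 → no gain ✓.
3 of the 6 constraints hold; not an equilibrium.

3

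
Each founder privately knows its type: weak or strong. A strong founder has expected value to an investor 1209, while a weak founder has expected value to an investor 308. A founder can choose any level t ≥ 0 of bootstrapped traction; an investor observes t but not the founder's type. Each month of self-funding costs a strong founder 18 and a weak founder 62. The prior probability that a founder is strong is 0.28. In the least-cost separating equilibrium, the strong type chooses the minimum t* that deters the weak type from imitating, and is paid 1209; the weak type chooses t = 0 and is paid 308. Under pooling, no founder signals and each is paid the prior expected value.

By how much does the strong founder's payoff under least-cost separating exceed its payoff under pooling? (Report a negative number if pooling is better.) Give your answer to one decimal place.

387.1

Least-cost separating signal: t* solves 308 = 1209 − 62·t*, so t* = (1209 − 308)/62 ≈ 14.5323.
Strong type's separating payoff: 1209 − 18 × t* = 1209 − 18 × (1209 − 308)/62 = 1209 − 16218/62 ≈ 947.419.
Pooling payoff: 0.28 × 1209 + 0.72 × 308 = 560.28.
Difference: 947.419 − 560.28 = 387.139, i.e. 387.1 to one decimal place.
The strong type prefers to separate.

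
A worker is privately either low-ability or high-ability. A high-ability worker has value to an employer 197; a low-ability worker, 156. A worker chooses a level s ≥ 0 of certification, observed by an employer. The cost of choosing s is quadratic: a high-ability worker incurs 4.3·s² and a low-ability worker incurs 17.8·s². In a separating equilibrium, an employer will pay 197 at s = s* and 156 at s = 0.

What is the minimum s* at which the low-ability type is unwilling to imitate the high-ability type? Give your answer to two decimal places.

1.52

The low-ability type at s = 0 receives 156; imitating at s* yields 197 − 17.8·s*².
Indifference: 156 = 197 − 17.8·s*², so s*² = (197 − 156) / 17.8 ≈ 2.3034.
s* = √2.3034 ≈ 1.52.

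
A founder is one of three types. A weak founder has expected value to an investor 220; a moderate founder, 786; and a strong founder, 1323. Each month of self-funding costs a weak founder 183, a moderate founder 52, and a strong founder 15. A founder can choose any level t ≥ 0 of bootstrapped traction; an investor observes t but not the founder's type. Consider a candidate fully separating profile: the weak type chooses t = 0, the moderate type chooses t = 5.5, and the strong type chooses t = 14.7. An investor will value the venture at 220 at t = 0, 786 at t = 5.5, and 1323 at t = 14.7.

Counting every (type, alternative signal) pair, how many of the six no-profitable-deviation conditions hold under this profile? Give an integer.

5

Weak (own payoff 220): to t=5.5 gives 786 − 183×5.5 = -220.5 → no gain ✓; to t=14.7 gives 1323 − 183×14.7 = -1367.1 → no gain ✓.
Moderate (own payoff 786 − 52×5.5 = 500): to t=0 gives 220 → no gain ✓; to t=14.7 gives 1323 − 52×14.7 = 558.6 → profitable ✗.
Strong (own payoff 1323 − 15×14.7 = 1102.5): to t=0 gives 220 → no gain ✓; to t=5.5 gives 786 − 15×5.5 = 703.5 → no gain ✓.
5 of the 6 constraints hold; not an equilibrium.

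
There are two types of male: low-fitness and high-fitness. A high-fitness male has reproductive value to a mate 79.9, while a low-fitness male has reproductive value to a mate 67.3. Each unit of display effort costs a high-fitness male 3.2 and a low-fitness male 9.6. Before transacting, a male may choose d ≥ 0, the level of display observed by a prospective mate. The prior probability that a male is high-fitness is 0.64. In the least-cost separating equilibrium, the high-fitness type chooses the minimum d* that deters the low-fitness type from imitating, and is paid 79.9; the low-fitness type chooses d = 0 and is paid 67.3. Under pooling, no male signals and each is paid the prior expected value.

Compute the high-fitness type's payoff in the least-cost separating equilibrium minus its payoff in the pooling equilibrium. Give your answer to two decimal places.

0.34

Least-cost separating signal: d* solves 67.3 = 79.9 − 9.6·d*, so d* = (79.9 − 67.3)/9.6 = 1.3125.
High-fitness type's separating payoff: 79.9 − 3.2 × d* = 79.9 − 3.2 × (79.9 − 67.3)/9.6 = 79.9 − 40.32/9.6 = 75.7.
Pooling payoff: 0.64 × 79.9 + 0.36 × 67.3 = 75.364.
Difference: 75.7 − 75.364 = 0.336, i.e. 0.34 to two decimal places.
The high-fitness type prefers to separate.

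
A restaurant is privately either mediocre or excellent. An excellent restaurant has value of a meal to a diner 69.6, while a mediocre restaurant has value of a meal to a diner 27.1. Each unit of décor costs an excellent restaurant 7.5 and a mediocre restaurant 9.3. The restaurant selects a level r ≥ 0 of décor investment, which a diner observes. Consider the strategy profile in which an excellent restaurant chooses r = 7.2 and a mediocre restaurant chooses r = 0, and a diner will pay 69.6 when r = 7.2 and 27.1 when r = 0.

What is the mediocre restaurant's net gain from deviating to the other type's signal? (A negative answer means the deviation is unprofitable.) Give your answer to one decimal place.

Playing r = 0 the mediocre restaurant receives 27.1.
Deviating to r = 7.2 brings payment 69.6 at cost 9.3 × 7.2 = 66.96, netting 2.64.
Gain from deviating: 2.64 − 27.1 = -24.46, i.e. -24.5 to one decimal place.
The gain is negative, so the mediocre type's incentive-compatibility constraint is satisfied.

-24.5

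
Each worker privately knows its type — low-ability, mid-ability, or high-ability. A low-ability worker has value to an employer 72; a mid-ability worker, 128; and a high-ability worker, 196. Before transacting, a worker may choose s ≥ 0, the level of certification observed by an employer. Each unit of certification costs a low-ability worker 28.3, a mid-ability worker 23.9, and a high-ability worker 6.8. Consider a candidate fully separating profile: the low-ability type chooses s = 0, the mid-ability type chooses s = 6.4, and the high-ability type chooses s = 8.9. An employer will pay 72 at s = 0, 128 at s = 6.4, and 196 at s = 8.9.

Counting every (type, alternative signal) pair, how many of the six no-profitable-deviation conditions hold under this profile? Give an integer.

Mid-ability (own payoff 128 − 23.9×6.4 = -24.96): to s=0 gives 72 → profitable ✗; to s=8.9 gives 196 − 23.9×8.9 = -16.71 → profitable ✗.
Low-ability (own payoff 72): to s=6.4 gives 128 − 28.3×6.4 = -53.12 → no gain ✓; to s=8.9 gives 196 − 28.3×8.9 = -55.87 → no gain ✓.
High-ability (own payoff 196 − 6.8×8.9 = 135.48): to s=0 gives 72 → no gain ✓; to s=6.4 gives 128 − 6.8×6.4 = 84.48 → no gain ✓.
4 of the 6 constraints hold; not an equilibrium.

4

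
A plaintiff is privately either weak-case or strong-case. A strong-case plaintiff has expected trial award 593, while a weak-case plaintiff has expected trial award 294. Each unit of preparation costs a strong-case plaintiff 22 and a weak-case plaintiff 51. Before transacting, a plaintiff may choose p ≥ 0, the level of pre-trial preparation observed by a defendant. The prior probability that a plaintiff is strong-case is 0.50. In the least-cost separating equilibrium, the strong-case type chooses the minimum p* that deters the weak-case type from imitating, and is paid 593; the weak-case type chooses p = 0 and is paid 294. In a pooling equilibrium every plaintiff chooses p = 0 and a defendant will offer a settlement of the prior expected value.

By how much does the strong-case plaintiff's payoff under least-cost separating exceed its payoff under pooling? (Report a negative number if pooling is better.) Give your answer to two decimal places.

20.52

Least-cost separating signal: p* solves 294 = 593 − 51·p*, so p* = (593 − 294)/51 ≈ 5.8627.
Strong-case type's separating payoff: 593 − 22 × p* = 593 − 22 × (593 − 294)/51 = 593 − 6578/51 ≈ 464.0196.
Pooling payoff: 0.50 × 593 + 0.50 × 294 = 443.5.
Difference: 464.0196 − 443.5 = 20.5196, i.e. 20.52 to two decimal places.
The strong-case type prefers to separate.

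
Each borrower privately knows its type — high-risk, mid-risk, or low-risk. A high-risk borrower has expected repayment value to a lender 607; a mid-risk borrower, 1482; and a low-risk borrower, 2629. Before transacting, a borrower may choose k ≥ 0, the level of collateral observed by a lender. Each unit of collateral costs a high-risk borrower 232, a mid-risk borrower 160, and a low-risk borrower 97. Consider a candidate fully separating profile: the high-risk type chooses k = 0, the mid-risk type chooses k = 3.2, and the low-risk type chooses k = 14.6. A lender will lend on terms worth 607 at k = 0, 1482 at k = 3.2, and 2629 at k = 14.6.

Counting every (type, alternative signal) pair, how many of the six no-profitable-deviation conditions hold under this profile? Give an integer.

High-risk (own payoff 607): to k=3.2 gives 1482 − 232×3.2 = 739.6 → profitable ✗; to k=14.6 gives 2629 − 232×14.6 = -758.2 → no gain ✓.
Low-risk (own payoff 2629 − 97×14.6 = 1212.8): to k=0 gives 607 → no gain ✓; to k=3.2 gives 1482 − 97×3.2 = 1171.6 → no gain ✓.
Mid-risk (own payoff 1482 − 160×3.2 = 970): to k=0 gives 607 → no gain ✓; to k=14.6 gives 2629 − 160×14.6 = 293 → no gain ✓.
5 of the 6 constraints hold; not an equilibrium.

5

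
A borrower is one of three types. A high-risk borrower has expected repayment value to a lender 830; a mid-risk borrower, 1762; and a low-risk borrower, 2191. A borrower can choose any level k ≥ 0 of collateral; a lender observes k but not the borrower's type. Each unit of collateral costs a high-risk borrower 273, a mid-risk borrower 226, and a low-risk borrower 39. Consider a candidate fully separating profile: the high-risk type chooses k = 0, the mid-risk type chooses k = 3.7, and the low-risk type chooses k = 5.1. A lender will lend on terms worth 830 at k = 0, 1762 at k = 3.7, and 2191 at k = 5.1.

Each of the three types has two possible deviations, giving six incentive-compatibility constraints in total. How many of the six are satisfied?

5

High-risk (own payoff 830): to k=3.7 gives 1762 − 273×3.7 = 751.9 → no gain ✓; to k=5.1 gives 2191 − 273×5.1 = 798.7 → no gain ✓.
Low-risk (own payoff 2191 − 39×5.1 = 1992.1): to k=0 gives 830 → no gain ✓; to k=3.7 gives 1762 − 39×3.7 = 1617.7 → no gain ✓.
Mid-risk (own payoff 1762 − 226×3.7 = 925.8): to k=0 gives 830 → no gain ✓; to k=5.1 gives 2191 − 226×5.1 = 1038.4 → profitable ✗.
5 of the 6 constraints hold; not an equilibrium.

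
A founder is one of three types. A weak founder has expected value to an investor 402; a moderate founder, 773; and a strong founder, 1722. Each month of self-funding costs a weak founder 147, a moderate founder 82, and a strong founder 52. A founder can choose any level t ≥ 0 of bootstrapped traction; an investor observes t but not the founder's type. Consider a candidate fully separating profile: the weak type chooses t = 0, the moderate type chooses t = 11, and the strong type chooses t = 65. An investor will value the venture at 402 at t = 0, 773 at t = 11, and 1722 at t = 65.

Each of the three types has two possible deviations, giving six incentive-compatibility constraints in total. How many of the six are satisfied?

3

Weak (own payoff 402): to t=11 gives 773 − 147×11 = -844 → no gain ✓; to t=65 gives 1722 − 147×65 = -7833 → no gain ✓.
Moderate (own payoff 773 − 82×11 = -129): to t=0 gives 402 → profitable ✗; to t=65 gives 1722 − 82×65 = -3608 → no gain ✓.
Strong (own payoff 1722 − 52×65 = -1658): to t=0 gives 402 → profitable ✗; to t=11 gives 773 − 52×11 = 201 → profitable ✗.
3 of the 6 constraints hold; not an equilibrium.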